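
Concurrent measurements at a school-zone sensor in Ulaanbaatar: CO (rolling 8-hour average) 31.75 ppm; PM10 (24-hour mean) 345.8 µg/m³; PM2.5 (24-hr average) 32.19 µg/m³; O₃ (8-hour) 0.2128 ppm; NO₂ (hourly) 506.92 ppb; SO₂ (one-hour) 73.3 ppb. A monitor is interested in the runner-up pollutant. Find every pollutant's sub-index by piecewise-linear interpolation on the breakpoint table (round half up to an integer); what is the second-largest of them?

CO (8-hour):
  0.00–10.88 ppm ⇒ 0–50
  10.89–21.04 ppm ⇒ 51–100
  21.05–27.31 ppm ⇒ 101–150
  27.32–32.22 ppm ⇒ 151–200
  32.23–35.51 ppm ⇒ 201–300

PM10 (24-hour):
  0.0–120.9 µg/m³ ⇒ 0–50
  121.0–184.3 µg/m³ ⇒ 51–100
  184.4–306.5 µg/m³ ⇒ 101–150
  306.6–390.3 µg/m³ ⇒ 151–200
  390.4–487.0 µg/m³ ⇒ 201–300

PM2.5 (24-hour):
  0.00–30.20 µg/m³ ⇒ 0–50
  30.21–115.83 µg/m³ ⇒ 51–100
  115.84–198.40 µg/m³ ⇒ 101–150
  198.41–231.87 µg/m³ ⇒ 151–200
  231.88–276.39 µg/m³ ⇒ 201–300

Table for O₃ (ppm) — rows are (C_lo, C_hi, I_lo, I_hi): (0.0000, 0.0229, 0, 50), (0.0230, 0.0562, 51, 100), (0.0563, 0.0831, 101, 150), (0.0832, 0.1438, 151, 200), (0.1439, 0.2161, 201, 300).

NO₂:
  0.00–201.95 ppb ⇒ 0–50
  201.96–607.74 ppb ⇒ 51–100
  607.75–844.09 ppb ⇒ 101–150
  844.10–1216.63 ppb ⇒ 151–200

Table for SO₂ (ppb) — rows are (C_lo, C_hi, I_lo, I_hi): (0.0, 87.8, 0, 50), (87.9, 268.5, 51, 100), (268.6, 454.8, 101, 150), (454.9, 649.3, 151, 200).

CO: 31.75 ∈ [27.32, 32.22] ↔ index [151, 200].
151 + (31.75−27.32)·(200−151)/(32.22−27.32) = 151 + 4.43·49/4.90 ≈ 195.30, so AQI = 195.
PM10: row 306.6–390.3 (AQI 151–200). (200−151)·(345.8−306.6)/(390.3−306.6) + 151 = 49·39.2/83.7 + 151 ≈ 173.95 → 174.
PM2.5: row 30.21–115.83 (AQI 51–100). (100−51)·(32.19−30.21)/(115.83−30.21) + 51 = 49·1.98/85.62 + 51 ≈ 52.13 → 52.
O₃: row 0.1439–0.2161 (AQI 201–300). (300−201)·(0.2128−0.1439)/(0.2161−0.1439) + 201 = 99·0.0689/0.0722 + 201 ≈ 295.48 → 295.
NO₂: 506.92 ∈ [201.96, 607.74] ↔ index [51, 100].
51 + (506.92−201.96)·(100−51)/(607.74−201.96) = 51 + 304.96·49/405.78 ≈ 87.83, so AQI = 88.
SO₂: 73.3 lies in 0.0–87.8, so I_lo=0, I_hi=50, C_lo=0.0, C_hi=87.8.
(50−0)/(87.8−0.0) × (73.3−0.0) + 0 = 50/87.8 × 73.3 + 0 ≈ 41.74 → 42.
Sub-indices: CO→195, PM10→174, PM2.5→52, O₃→295, NO₂→88, SO₂→42. Ranked high→low: 295, 195, 174, 88, 52, 42. Second-highest sub-index = 195.

195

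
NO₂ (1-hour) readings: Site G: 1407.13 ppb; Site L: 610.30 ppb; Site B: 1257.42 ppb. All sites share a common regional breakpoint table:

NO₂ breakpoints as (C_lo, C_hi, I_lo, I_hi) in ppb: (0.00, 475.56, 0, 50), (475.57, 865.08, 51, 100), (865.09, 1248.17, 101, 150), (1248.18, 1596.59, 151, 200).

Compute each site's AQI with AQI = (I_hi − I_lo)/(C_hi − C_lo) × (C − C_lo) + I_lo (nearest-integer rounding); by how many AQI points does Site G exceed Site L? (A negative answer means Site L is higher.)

Site G: 1407.13 lies in 1248.18–1596.59, so I_lo=151, I_hi=200, C_lo=1248.18, C_hi=1596.59.
(200−151)/(1596.59−1248.18) × (1407.13−1248.18) + 151 = 49/348.41 × 158.95 + 151 ≈ 173.35 → 173.
Site L: 610.30 lies in 475.57–865.08, so I_lo=51, I_hi=100, C_lo=475.57, C_hi=865.08.
(100−51)/(865.08−475.57) × (610.30−475.57) + 51 = 49/389.51 × 134.73 + 51 ≈ 67.95 → 68.
Site B 1257.42: bracket 1248.18–1596.59 → index 151–200; slope 49/348.41, offset 9.24.
AQI = 151 + 49/348.41·9.24 ≈ 152.30 ⇒ 152.
AQIs: Site G=173, Site L=68, Site B=152. Site G (173) − Site L (68) = 105.

105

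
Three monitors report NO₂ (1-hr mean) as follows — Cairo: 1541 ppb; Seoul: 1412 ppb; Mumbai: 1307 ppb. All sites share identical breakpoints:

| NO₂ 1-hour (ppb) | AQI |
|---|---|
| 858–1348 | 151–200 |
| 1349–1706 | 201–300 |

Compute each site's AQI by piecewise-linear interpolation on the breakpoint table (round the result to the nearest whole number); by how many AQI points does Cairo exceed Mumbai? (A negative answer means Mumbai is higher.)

58

Cairo: row 1349–1706 (AQI 201–300). (300−201)·(1541−1349)/(1706−1349) + 201 = 99·192/357 + 201 ≈ 254.24 → 254.
Seoul: row 1349–1706 (AQI 201–300). (300−201)·(1412−1349)/(1706−1349) + 201 = 99·63/357 + 201 ≈ 218.47 → 218.
Mumbai: 1307 lies in 858–1348, so I_lo=151, I_hi=200, C_lo=858, C_hi=1348.
(200−151)/(1348−858) × (1307−858) + 151 = 49/490 × 449 + 151 ≈ 195.90 → 196.
AQIs: Cairo=254, Seoul=218, Mumbai=196. Cairo (254) − Mumbai (196) = 58.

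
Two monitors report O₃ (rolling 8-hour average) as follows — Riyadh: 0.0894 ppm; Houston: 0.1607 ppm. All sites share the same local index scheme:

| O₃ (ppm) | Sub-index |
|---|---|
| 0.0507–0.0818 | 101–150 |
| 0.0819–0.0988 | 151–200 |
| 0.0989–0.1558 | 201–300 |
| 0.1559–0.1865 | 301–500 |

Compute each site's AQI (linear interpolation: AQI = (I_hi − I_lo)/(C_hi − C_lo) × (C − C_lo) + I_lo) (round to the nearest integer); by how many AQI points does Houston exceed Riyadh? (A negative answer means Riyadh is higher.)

159

Riyadh: 0.0894 lies in 0.0819–0.0988, so I_lo=151, I_hi=200, C_lo=0.0819, C_hi=0.0988.
(200−151)/(0.0988−0.0819) × (0.0894−0.0819) + 151 = 49/0.0169 × 0.0075 + 151 ≈ 172.75 → 173.
Houston: row 0.1559–0.1865 (AQI 301–500). (500−301)·(0.1607−0.1559)/(0.1865−0.1559) + 301 = 199·0.0048/0.0306 + 301 ≈ 332.22 → 332.
AQIs: Riyadh=173, Houston=332. Houston (332) − Riyadh (173) = 159.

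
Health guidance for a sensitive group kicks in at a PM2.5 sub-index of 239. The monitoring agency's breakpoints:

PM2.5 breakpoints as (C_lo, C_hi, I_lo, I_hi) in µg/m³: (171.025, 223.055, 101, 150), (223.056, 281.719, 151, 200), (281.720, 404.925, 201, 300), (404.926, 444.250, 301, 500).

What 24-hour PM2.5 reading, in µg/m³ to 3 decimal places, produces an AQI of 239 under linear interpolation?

AQI 239 lies in the 201–300 band, which corresponds to 281.720–404.925 µg/m³.
C = 281.720 + (239−201)×(404.925−281.720)/(300−201) = 281.720 + 38×123.205/99 ≈ 329.01081 µg/m³ → 329.011 µg/m³ to 3 dp.

329.011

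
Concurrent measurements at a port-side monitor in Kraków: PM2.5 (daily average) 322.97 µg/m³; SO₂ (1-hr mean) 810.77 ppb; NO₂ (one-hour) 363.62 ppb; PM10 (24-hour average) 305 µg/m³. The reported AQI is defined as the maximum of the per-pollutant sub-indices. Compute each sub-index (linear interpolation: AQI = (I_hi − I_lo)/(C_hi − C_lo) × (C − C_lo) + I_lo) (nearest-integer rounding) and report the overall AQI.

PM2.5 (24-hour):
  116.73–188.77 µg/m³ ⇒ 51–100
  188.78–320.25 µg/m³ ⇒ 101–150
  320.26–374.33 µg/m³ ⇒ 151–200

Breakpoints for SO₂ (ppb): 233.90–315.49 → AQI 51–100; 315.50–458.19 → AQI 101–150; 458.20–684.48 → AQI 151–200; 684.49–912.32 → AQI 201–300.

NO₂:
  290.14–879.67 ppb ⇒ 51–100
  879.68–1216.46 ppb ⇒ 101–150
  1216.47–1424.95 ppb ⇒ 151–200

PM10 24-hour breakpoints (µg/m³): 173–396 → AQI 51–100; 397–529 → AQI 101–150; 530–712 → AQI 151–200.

256

PM2.5: 322.97 ∈ [320.26, 374.33] ↔ index [151, 200].
151 + (322.97−320.26)·(200−151)/(374.33−320.26) = 151 + 2.71·49/54.07 ≈ 153.46, so AQI = 153.
SO₂ 810.77: bracket 684.49–912.32 → index 201–300; slope 99/227.83, offset 126.28.
AQI = 201 + 99/227.83·126.28 ≈ 255.87 ⇒ 256.
NO₂: 363.62 ∈ [290.14, 879.67] ↔ index [51, 100].
51 + (363.62−290.14)·(100−51)/(879.67−290.14) = 51 + 73.48·49/589.53 ≈ 57.11, so AQI = 57.
PM10 305: bracket 173–396 → index 51–100; slope 49/223, offset 132.
AQI = 51 + 49/223·132 ≈ 80.00 ⇒ 80.
Sub-indices: PM2.5→153, SO₂→256, NO₂→57, PM10→80. Overall AQI = max = 256; dominant pollutant is SO₂.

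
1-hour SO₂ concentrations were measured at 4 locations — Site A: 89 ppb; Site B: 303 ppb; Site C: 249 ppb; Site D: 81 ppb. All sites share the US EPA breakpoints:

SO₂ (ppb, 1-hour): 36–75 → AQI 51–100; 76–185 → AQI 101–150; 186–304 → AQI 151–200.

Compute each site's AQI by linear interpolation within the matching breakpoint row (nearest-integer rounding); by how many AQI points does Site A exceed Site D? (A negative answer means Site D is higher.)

4

Site A: 89 lies in 76–185, so I_lo=101, I_hi=150, C_lo=76, C_hi=185.
(150−101)/(185−76) × (89−76) + 101 = 49/109 × 13 + 101 ≈ 106.84 → 107.
Site B: row 186–304 (AQI 151–200). (200−151)·(303−186)/(304−186) + 151 = 49·117/118 + 151 ≈ 199.58 → 200.
Site C: 249 ∈ [186, 304] ↔ index [151, 200].
151 + (249−186)·(200−151)/(304−186) = 151 + 63·49/118 ≈ 177.16, so AQI = 177.
Site D: 81 lies in 76–185, so I_lo=101, I_hi=150, C_lo=76, C_hi=185.
(150−101)/(185−76) × (81−76) + 101 = 49/109 × 5 + 101 ≈ 103.25 → 103.
AQIs: Site A=107, Site B=200, Site C=177, Site D=103. Site A (107) − Site D (103) = 4.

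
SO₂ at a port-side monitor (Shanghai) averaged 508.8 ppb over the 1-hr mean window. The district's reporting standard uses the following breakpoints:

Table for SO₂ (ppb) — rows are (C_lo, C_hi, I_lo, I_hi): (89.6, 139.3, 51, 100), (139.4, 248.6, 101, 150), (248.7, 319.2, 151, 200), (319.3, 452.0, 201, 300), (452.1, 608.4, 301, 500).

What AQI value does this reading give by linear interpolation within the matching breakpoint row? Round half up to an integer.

373

SO₂ 508.8: bracket 452.1–608.4 → index 301–500; slope 199/156.3, offset 56.7.
AQI = 301 + 199/156.3·56.7 ≈ 373.19 ⇒ 373.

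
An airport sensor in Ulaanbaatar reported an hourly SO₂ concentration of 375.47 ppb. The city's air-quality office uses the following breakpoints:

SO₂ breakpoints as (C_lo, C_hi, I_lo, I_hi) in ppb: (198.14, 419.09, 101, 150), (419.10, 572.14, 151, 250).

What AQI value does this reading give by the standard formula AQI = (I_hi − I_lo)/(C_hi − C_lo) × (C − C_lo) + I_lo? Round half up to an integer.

140

SO₂: 375.47 lies in 198.14–419.09, so I_lo=101, I_hi=150, C_lo=198.14, C_hi=419.09.
(150−101)/(419.09−198.14) × (375.47−198.14) + 101 = 49/220.95 × 177.33 + 101 ≈ 140.33 → 140.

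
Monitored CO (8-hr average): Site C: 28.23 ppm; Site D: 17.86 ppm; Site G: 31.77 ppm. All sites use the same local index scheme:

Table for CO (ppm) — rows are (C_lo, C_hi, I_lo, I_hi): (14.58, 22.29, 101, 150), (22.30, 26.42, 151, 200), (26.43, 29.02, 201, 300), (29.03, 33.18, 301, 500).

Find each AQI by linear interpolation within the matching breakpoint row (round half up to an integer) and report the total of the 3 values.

Site C: 28.23 lies in 26.43–29.02, so I_lo=201, I_hi=300, C_lo=26.43, C_hi=29.02.
(300−201)/(29.02−26.43) × (28.23−26.43) + 201 = 99/2.59 × 1.80 + 201 ≈ 269.80 → 270.
Site D: row 14.58–22.29 (AQI 101–150). (150−101)·(17.86−14.58)/(22.29−14.58) + 101 = 49·3.28/7.71 + 101 ≈ 121.85 → 122.
Site G: row 29.03–33.18 (AQI 301–500). (500−301)·(31.77−29.03)/(33.18−29.03) + 301 = 199·2.74/4.15 + 301 ≈ 432.39 → 432.
AQIs: Site C=270, Site D=122, Site G=432. Sum = 270 + 122 + 432 = 824.

824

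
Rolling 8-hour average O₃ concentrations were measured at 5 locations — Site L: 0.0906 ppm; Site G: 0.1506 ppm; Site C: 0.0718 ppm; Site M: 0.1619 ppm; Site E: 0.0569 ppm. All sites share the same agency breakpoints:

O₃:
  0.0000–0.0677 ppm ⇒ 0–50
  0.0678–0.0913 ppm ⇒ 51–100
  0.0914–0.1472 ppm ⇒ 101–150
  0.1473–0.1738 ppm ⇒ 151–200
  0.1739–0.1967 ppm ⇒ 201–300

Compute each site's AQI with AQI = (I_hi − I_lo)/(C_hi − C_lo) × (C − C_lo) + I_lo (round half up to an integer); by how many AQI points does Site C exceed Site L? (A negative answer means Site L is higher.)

-40

Site L 0.0906: bracket 0.0678–0.0913 → index 51–100; slope 49/0.0235, offset 0.0228.
AQI = 51 + 49/0.0235·0.0228 ≈ 98.54 ⇒ 99.
Site G: row 0.1473–0.1738 (AQI 151–200). (200−151)·(0.1506−0.1473)/(0.1738−0.1473) + 151 = 49·0.0033/0.0265 + 151 ≈ 157.10 → 157.
Site C: 0.0718 lies in 0.0678–0.0913, so I_lo=51, I_hi=100, C_lo=0.0678, C_hi=0.0913.
(100−51)/(0.0913−0.0678) × (0.0718−0.0678) + 51 = 49/0.0235 × 0.0040 + 51 ≈ 59.34 → 59.
Site M: row 0.1473–0.1738 (AQI 151–200). (200−151)·(0.1619−0.1473)/(0.1738−0.1473) + 151 = 49·0.0146/0.0265 + 151 ≈ 178.00 → 178.
Site E: row 0.0000–0.0677 (AQI 0–50). (50−0)·(0.0569−0.0000)/(0.0677−0.0000) + 0 = 50·0.0569/0.0677 + 0 ≈ 42.02 → 42.
AQIs: Site L=99, Site G=157, Site C=59, Site M=178, Site E=42. Site C (59) − Site L (99) = -40.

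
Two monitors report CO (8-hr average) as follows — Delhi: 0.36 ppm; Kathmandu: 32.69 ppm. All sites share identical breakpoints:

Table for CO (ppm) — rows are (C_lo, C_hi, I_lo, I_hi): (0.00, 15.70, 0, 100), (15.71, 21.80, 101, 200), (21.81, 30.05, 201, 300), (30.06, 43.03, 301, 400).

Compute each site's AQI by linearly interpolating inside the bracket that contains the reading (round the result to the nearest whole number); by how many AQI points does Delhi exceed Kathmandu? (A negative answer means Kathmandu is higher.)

Delhi: 0.36 ∈ [0.00, 15.70] ↔ index [0, 100].
0 + (0.36−0.00)·(100−0)/(15.70−0.00) = 0 + 0.36·100/15.70 ≈ 2.29, so AQI = 2.
Kathmandu 32.69: bracket 30.06–43.03 → index 301–400; slope 99/12.97, offset 2.63.
AQI = 301 + 99/12.97·2.63 ≈ 321.07 ⇒ 321.
AQIs: Delhi=2, Kathmandu=321. Delhi (2) − Kathmandu (321) = -319.

-319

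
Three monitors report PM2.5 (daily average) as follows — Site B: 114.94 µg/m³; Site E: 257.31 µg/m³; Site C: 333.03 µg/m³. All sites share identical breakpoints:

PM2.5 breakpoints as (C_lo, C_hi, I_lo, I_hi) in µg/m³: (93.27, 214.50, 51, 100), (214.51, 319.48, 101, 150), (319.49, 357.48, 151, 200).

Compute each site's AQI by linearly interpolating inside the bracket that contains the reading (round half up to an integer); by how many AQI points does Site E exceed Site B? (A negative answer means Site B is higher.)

Site B: row 93.27–214.50 (AQI 51–100). (100−51)·(114.94−93.27)/(214.50−93.27) + 51 = 49·21.67/121.23 + 51 ≈ 59.76 → 60.
Site E 257.31: bracket 214.51–319.48 → index 101–150; slope 49/104.97, offset 42.80.
AQI = 101 + 49/104.97·42.80 ≈ 120.98 ⇒ 121.
Site C: 333.03 ∈ [319.49, 357.48] ↔ index [151, 200].
151 + (333.03−319.49)·(200−151)/(357.48−319.49) = 151 + 13.54·49/37.99 ≈ 168.46, so AQI = 168.
AQIs: Site B=60, Site E=121, Site C=168. Site E (121) − Site B (60) = 61.

61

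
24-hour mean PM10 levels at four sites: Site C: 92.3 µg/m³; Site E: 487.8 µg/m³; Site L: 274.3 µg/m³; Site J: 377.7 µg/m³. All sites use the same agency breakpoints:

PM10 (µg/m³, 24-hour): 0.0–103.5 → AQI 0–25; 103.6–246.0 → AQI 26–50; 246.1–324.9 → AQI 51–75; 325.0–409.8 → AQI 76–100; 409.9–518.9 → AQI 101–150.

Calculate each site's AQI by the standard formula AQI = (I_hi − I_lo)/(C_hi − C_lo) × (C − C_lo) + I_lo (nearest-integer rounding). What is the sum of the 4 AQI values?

Site C 92.3: bracket 0.0–103.5 → index 0–25; slope 25/103.5, offset 92.3.
AQI = 0 + 25/103.5·92.3 ≈ 22.29 ⇒ 22.
Site E: row 409.9–518.9 (AQI 101–150). (150−101)·(487.8−409.9)/(518.9−409.9) + 101 = 49·77.9/109.0 + 101 ≈ 136.02 → 136.
Site L: row 246.1–324.9 (AQI 51–75). (75−51)·(274.3−246.1)/(324.9−246.1) + 51 = 24·28.2/78.8 + 51 ≈ 59.59 → 60.
Site J: 377.7 ∈ [325.0, 409.8] ↔ index [76, 100].
76 + (377.7−325.0)·(100−76)/(409.8−325.0) = 76 + 52.7·24/84.8 ≈ 90.92, so AQI = 91.
AQIs: Site C=22, Site E=136, Site L=60, Site J=91. Sum = 22 + 136 + 60 + 91 = 309.

309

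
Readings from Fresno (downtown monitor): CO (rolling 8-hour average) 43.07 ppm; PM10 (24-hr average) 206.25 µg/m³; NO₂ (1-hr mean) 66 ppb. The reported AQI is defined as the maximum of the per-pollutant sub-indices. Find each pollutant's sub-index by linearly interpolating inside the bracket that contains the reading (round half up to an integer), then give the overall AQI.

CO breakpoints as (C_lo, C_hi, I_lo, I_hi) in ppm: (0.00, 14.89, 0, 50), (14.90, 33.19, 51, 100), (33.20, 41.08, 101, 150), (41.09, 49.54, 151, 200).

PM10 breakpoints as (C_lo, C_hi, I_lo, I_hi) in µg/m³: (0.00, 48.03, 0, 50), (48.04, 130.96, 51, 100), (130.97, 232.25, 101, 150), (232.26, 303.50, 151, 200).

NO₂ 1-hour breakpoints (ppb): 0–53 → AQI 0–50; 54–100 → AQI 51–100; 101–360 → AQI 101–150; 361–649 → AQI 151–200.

162

CO 43.07: bracket 41.09–49.54 → index 151–200; slope 49/8.45, offset 1.98.
AQI = 151 + 49/8.45·1.98 ≈ 162.48 ⇒ 162.
PM10: 206.25 ∈ [130.97, 232.25] ↔ index [101, 150].
101 + (206.25−130.97)·(150−101)/(232.25−130.97) = 101 + 75.28·49/101.28 ≈ 137.42, so AQI = 137.
NO₂: row 54–100 (AQI 51–100). (100−51)·(66−54)/(100−54) + 51 = 49·12/46 + 51 ≈ 63.78 → 64.
Sub-indices: CO→162, PM10→137, NO₂→64. Overall AQI = max = 162; dominant pollutant is CO.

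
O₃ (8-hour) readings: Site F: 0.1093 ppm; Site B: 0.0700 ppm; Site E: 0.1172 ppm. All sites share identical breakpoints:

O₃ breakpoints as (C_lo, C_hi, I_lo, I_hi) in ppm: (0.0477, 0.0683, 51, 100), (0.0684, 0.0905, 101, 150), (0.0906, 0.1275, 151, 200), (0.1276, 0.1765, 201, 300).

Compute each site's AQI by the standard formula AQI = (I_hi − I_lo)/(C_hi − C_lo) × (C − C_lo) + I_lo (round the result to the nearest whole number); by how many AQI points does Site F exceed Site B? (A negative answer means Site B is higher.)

71

Site F 0.1093: bracket 0.0906–0.1275 → index 151–200; slope 49/0.0369, offset 0.0187.
AQI = 151 + 49/0.0369·0.0187 ≈ 175.83 ⇒ 176.
Site B: 0.0700 lies in 0.0684–0.0905, so I_lo=101, I_hi=150, C_lo=0.0684, C_hi=0.0905.
(150−101)/(0.0905−0.0684) × (0.0700−0.0684) + 101 = 49/0.0221 × 0.0016 + 101 ≈ 104.55 → 105.
Site E 0.1172: bracket 0.0906–0.1275 → index 151–200; slope 49/0.0369, offset 0.0266.
AQI = 151 + 49/0.0369·0.0266 ≈ 186.32 ⇒ 186.
AQIs: Site F=176, Site B=105, Site E=186. Site F (176) − Site B (105) = 71.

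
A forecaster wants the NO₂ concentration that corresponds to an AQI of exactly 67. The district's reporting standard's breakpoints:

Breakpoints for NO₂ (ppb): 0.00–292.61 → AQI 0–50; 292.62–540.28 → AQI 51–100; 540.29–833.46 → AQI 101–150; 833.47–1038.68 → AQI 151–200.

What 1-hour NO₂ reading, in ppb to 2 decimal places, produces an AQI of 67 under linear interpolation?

AQI 67 lies in the 51–100 band, which corresponds to 292.62–540.28 ppb.
C = 292.62 + (67−51)×(540.28−292.62)/(100−51) = 292.62 + 16×247.66/49 ≈ 373.4886 ppb → 373.49 ppb to 2 dp.

373.49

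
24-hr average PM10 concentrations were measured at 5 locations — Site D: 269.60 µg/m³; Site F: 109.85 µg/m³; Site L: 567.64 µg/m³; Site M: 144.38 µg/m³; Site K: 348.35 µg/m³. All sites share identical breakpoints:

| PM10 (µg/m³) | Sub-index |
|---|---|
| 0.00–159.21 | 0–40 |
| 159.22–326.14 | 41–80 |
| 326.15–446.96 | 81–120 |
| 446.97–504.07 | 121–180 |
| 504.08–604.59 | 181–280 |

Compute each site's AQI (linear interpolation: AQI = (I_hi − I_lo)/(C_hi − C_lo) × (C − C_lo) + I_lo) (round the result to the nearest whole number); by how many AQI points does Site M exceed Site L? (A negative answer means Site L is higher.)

Site D: 269.60 ∈ [159.22, 326.14] ↔ index [41, 80].
41 + (269.60−159.22)·(80−41)/(326.14−159.22) = 41 + 110.38·39/166.92 ≈ 66.79, so AQI = 67.
Site F: 109.85 lies in 0.00–159.21, so I_lo=0, I_hi=40, C_lo=0.00, C_hi=159.21.
(40−0)/(159.21−0.00) × (109.85−0.00) + 0 = 40/159.21 × 109.85 + 0 ≈ 27.60 → 28.
Site L: 567.64 lies in 504.08–604.59, so I_lo=181, I_hi=280, C_lo=504.08, C_hi=604.59.
(280−181)/(604.59−504.08) × (567.64−504.08) + 181 = 99/100.51 × 63.56 + 181 ≈ 243.61 → 244.
Site M: 144.38 ∈ [0.00, 159.21] ↔ index [0, 40].
0 + (144.38−0.00)·(40−0)/(159.21−0.00) = 0 + 144.38·40/159.21 ≈ 36.27, so AQI = 36.
Site K 348.35: bracket 326.15–446.96 → index 81–120; slope 39/120.81, offset 22.20.
AQI = 81 + 39/120.81·22.20 ≈ 88.17 ⇒ 88.
AQIs: Site D=67, Site F=28, Site L=244, Site M=36, Site K=88. Site M (36) − Site L (244) = -208.

-208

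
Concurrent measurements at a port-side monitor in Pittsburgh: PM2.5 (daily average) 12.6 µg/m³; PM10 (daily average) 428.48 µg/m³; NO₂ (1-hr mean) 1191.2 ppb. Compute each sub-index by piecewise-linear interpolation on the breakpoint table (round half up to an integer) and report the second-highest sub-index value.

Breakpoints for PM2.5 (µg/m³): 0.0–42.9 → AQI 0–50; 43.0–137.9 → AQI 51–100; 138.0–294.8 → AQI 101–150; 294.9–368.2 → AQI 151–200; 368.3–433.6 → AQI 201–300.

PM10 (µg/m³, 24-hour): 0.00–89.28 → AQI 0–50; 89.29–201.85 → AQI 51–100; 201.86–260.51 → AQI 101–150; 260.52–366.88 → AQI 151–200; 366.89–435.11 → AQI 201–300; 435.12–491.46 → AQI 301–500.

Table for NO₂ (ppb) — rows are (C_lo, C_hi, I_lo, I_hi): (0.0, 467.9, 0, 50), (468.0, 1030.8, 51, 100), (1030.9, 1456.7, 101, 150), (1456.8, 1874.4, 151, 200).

119

PM2.5: row 0.0–42.9 (AQI 0–50). (50−0)·(12.6−0.0)/(42.9−0.0) + 0 = 50·12.6/42.9 + 0 ≈ 14.69 → 15.
PM10: 428.48 lies in 366.89–435.11, so I_lo=201, I_hi=300, C_lo=366.89, C_hi=435.11.
(300−201)/(435.11−366.89) × (428.48−366.89) + 201 = 99/68.22 × 61.59 + 201 ≈ 290.38 → 290.
NO₂: 1191.2 ∈ [1030.9, 1456.7] ↔ index [101, 150].
101 + (1191.2−1030.9)·(150−101)/(1456.7−1030.9) = 101 + 160.3·49/425.8 ≈ 119.45, so AQI = 119.
Sub-indices: PM2.5→15, PM10→290, NO₂→119. Ranked high→low: 290, 119, 15. Second-highest sub-index = 119.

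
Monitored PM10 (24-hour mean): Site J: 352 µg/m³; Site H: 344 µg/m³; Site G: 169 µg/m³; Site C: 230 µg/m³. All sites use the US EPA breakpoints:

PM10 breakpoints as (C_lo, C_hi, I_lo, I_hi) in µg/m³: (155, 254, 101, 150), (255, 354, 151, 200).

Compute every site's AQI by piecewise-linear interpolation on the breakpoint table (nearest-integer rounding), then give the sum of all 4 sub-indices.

Site J: 352 ∈ [255, 354] ↔ index [151, 200].
151 + (352−255)·(200−151)/(354−255) = 151 + 97·49/99 ≈ 199.01, so AQI = 199.
Site H: row 255–354 (AQI 151–200). (200−151)·(344−255)/(354−255) + 151 = 49·89/99 + 151 ≈ 195.05 → 195.
Site G: 169 lies in 155–254, so I_lo=101, I_hi=150, C_lo=155, C_hi=254.
(150−101)/(254−155) × (169−155) + 101 = 49/99 × 14 + 101 ≈ 107.93 → 108.
Site C 230: bracket 155–254 → index 101–150; slope 49/99, offset 75.
AQI = 101 + 49/99·75 ≈ 138.12 ⇒ 138.
AQIs: Site J=199, Site H=195, Site G=108, Site C=138. Sum = 199 + 195 + 108 + 138 = 640.

640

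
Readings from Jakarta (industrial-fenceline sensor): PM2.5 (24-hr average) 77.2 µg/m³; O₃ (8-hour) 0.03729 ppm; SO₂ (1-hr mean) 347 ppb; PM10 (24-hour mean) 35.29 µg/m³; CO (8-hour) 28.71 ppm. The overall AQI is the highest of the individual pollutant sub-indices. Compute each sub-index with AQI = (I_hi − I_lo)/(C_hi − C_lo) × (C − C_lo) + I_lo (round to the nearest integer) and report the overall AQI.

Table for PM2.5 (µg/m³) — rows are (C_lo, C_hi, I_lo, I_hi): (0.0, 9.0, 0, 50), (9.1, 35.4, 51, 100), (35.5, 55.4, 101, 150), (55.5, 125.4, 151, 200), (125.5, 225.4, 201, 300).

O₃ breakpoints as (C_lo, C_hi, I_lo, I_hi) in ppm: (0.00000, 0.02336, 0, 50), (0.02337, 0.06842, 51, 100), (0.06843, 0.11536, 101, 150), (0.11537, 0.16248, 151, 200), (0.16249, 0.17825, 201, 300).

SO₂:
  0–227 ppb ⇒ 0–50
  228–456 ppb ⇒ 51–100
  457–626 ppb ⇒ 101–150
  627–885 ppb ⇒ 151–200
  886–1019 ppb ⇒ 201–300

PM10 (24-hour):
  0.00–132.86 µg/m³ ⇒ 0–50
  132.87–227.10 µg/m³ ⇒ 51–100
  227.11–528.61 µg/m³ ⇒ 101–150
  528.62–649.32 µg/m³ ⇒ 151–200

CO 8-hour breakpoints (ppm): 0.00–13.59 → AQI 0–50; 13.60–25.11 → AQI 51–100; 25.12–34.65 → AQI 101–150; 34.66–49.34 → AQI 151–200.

166

PM2.5 77.2: bracket 55.5–125.4 → index 151–200; slope 49/69.9, offset 21.7.
AQI = 151 + 49/69.9·21.7 ≈ 166.21 ⇒ 166.
O₃: 0.03729 lies in 0.02337–0.06842, so I_lo=51, I_hi=100, C_lo=0.02337, C_hi=0.06842.
(100−51)/(0.06842−0.02337) × (0.03729−0.02337) + 51 = 49/0.04505 × 0.01392 + 51 ≈ 66.14 → 66.
SO₂: 347 lies in 228–456, so I_lo=51, I_hi=100, C_lo=228, C_hi=456.
(100−51)/(456−228) × (347−228) + 51 = 49/228 × 119 + 51 ≈ 76.57 → 77.
PM10: 35.29 lies in 0.00–132.86, so I_lo=0, I_hi=50, C_lo=0.00, C_hi=132.86.
(50−0)/(132.86−0.00) × (35.29−0.00) + 0 = 50/132.86 × 35.29 + 0 ≈ 13.28 → 13.
CO: row 25.12–34.65 (AQI 101–150). (150−101)·(28.71−25.12)/(34.65−25.12) + 101 = 49·3.59/9.53 + 101 ≈ 119.46 → 119.
Sub-indices: PM2.5→166, O₃→66, SO₂→77, PM10→13, CO→119. Overall AQI = max = 166; dominant pollutant is PM2.5.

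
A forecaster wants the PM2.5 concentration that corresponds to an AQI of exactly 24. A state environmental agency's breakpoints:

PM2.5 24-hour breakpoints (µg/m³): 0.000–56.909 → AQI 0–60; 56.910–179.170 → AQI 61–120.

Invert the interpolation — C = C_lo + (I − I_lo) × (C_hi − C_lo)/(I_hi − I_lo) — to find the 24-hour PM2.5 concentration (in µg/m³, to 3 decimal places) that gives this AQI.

22.764

AQI 24 lies in the 0–60 band, which corresponds to 0.000–56.909 µg/m³.
C = 0.000 + (24−0)×(56.909−0.000)/(60−0) = 0.000 + 24×56.909/60 ≈ 22.76360 µg/m³ → 22.764 µg/m³ to 3 dp.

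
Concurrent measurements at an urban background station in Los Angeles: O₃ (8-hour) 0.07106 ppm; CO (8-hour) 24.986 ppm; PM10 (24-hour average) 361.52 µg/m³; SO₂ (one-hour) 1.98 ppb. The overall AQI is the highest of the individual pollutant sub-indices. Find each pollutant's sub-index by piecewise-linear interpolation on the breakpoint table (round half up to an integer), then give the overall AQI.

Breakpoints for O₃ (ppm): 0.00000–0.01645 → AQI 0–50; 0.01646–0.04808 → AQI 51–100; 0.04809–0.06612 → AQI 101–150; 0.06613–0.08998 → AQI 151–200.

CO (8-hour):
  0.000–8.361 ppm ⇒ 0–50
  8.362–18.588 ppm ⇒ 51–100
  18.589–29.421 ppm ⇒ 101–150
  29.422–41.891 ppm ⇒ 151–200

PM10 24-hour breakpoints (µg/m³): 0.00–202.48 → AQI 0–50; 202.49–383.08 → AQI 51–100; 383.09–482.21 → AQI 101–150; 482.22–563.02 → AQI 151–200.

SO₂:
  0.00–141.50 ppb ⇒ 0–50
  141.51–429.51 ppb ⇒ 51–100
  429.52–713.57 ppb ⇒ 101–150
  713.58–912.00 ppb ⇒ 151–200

161

O₃: 0.07106 lies in 0.06613–0.08998, so I_lo=151, I_hi=200, C_lo=0.06613, C_hi=0.08998.
(200−151)/(0.08998−0.06613) × (0.07106−0.06613) + 151 = 49/0.02385 × 0.00493 + 151 ≈ 161.13 → 161.
CO: 24.986 lies in 18.589–29.421, so I_lo=101, I_hi=150, C_lo=18.589, C_hi=29.421.
(150−101)/(29.421−18.589) × (24.986−18.589) + 101 = 49/10.832 × 6.397 + 101 ≈ 129.94 → 130.
PM10: 361.52 ∈ [202.49, 383.08] ↔ index [51, 100].
51 + (361.52−202.49)·(100−51)/(383.08−202.49) = 51 + 159.03·49/180.59 ≈ 94.15, so AQI = 94.
SO₂: row 0.00–141.50 (AQI 0–50). (50−0)·(1.98−0.00)/(141.50−0.00) + 0 = 50·1.98/141.50 + 0 ≈ 0.70 → 1.
Sub-indices: O₃→161, CO→130, PM10→94, SO₂→1. Overall AQI = max = 161; dominant pollutant is O₃.
AQI 161: Unhealthy.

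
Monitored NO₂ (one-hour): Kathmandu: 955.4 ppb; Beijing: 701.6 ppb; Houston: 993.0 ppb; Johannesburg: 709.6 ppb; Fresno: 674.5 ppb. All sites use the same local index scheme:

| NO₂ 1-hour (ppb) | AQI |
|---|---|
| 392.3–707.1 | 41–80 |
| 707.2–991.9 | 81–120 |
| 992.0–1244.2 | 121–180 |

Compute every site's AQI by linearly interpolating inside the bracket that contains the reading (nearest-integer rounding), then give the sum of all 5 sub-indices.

472

Kathmandu: row 707.2–991.9 (AQI 81–120). (120−81)·(955.4−707.2)/(991.9−707.2) + 81 = 39·248.2/284.7 + 81 ≈ 115.00 → 115.
Beijing 701.6: bracket 392.3–707.1 → index 41–80; slope 39/314.8, offset 309.3.
AQI = 41 + 39/314.8·309.3 ≈ 79.32 ⇒ 79.
Houston: 993.0 ∈ [992.0, 1244.2] ↔ index [121, 180].
121 + (993.0−992.0)·(180−121)/(1244.2−992.0) = 121 + 1.0·59/252.2 ≈ 121.23, so AQI = 121.
Johannesburg: 709.6 lies in 707.2–991.9, so I_lo=81, I_hi=120, C_lo=707.2, C_hi=991.9.
(120−81)/(991.9−707.2) × (709.6−707.2) + 81 = 39/284.7 × 2.4 + 81 ≈ 81.33 → 81.
Fresno 674.5: bracket 392.3–707.1 → index 41–80; slope 39/314.8, offset 282.2.
AQI = 41 + 39/314.8·282.2 ≈ 75.96 ⇒ 76.
AQIs: Kathmandu=115, Beijing=79, Houston=121, Johannesburg=81, Fresno=76. Sum = 115 + 79 + 121 + 81 + 76 = 472.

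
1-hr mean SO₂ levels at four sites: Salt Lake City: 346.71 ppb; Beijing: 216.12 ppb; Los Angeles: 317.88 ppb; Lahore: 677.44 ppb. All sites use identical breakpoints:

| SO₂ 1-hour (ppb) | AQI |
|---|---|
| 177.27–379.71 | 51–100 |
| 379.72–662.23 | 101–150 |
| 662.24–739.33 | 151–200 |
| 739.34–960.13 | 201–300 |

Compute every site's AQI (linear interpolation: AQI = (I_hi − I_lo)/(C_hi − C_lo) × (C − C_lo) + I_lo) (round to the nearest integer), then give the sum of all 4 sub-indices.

Salt Lake City: 346.71 lies in 177.27–379.71, so I_lo=51, I_hi=100, C_lo=177.27, C_hi=379.71.
(100−51)/(379.71−177.27) × (346.71−177.27) + 51 = 49/202.44 × 169.44 + 51 ≈ 92.01 → 92.
Beijing: row 177.27–379.71 (AQI 51–100). (100−51)·(216.12−177.27)/(379.71−177.27) + 51 = 49·38.85/202.44 + 51 ≈ 60.40 → 60.
Los Angeles 317.88: bracket 177.27–379.71 → index 51–100; slope 49/202.44, offset 140.61.
AQI = 51 + 49/202.44·140.61 ≈ 85.03 ⇒ 85.
Lahore: 677.44 ∈ [662.24, 739.33] ↔ index [151, 200].
151 + (677.44−662.24)·(200−151)/(739.33−662.24) = 151 + 15.20·49/77.09 ≈ 160.66, so AQI = 161.
AQIs: Salt Lake City=92, Beijing=60, Los Angeles=85, Lahore=161. Sum = 92 + 60 + 85 + 161 = 398.

398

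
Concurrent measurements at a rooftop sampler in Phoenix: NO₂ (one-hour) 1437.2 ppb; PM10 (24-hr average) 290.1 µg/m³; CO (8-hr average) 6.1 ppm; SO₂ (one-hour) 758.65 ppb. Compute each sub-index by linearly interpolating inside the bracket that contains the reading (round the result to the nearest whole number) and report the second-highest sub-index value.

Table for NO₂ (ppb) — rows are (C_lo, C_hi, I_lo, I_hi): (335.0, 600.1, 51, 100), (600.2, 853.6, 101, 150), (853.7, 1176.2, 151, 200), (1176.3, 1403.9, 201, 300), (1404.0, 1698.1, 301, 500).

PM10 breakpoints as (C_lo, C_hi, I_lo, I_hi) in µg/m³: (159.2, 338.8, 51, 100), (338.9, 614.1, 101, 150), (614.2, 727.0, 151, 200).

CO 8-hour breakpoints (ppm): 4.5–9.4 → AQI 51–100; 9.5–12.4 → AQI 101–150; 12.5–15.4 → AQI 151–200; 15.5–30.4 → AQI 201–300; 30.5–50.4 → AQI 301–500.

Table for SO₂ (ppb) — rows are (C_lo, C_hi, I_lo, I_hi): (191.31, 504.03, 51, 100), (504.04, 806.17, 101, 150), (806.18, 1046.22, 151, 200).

NO₂: row 1404.0–1698.1 (AQI 301–500). (500−301)·(1437.2−1404.0)/(1698.1−1404.0) + 301 = 199·33.2/294.1 + 301 ≈ 323.46 → 323.
PM10: row 159.2–338.8 (AQI 51–100). (100−51)·(290.1−159.2)/(338.8−159.2) + 51 = 49·130.9/179.6 + 51 ≈ 86.71 → 87.
CO: 6.1 ∈ [4.5, 9.4] ↔ index [51, 100].
51 + (6.1−4.5)·(100−51)/(9.4−4.5) = 51 + 1.6·49/4.9 ≈ 67.00, so AQI = 67.
SO₂: row 504.04–806.17 (AQI 101–150). (150−101)·(758.65−504.04)/(806.17−504.04) + 101 = 49·254.61/302.13 + 101 ≈ 142.29 → 142.
Sub-indices: NO₂→323, PM10→87, CO→67, SO₂→142. Ranked high→low: 323, 142, 87, 67. Second-highest sub-index = 142.

142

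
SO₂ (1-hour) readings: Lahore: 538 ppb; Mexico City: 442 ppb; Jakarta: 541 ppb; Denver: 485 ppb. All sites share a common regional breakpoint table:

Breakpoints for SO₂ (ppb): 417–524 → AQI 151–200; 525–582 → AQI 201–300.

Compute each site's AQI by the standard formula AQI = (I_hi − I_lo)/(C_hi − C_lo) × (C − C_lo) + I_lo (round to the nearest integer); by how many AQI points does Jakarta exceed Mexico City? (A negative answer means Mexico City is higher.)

Lahore: 538 lies in 525–582, so I_lo=201, I_hi=300, C_lo=525, C_hi=582.
(300−201)/(582−525) × (538−525) + 201 = 99/57 × 13 + 201 ≈ 223.58 → 224.
Mexico City: 442 lies in 417–524, so I_lo=151, I_hi=200, C_lo=417, C_hi=524.
(200−151)/(524−417) × (442−417) + 151 = 49/107 × 25 + 151 ≈ 162.45 → 162.
Jakarta: 541 ∈ [525, 582] ↔ index [201, 300].
201 + (541−525)·(300−201)/(582−525) = 201 + 16·99/57 ≈ 228.79, so AQI = 229.
Denver: 485 lies in 417–524, so I_lo=151, I_hi=200, C_lo=417, C_hi=524.
(200−151)/(524−417) × (485−417) + 151 = 49/107 × 68 + 151 ≈ 182.14 → 182.
AQIs: Lahore=224, Mexico City=162, Jakarta=229, Denver=182. Jakarta (229) − Mexico City (162) = 67.

67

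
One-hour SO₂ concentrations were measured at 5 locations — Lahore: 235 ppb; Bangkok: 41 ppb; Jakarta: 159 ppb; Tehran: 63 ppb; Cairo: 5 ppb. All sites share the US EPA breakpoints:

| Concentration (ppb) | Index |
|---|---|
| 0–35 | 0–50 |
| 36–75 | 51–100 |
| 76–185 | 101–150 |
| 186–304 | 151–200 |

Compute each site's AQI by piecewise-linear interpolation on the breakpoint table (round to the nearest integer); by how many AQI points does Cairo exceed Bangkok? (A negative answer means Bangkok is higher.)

-50

Lahore 235: bracket 186–304 → index 151–200; slope 49/118, offset 49.
AQI = 151 + 49/118·49 ≈ 171.35 ⇒ 171.
Bangkok: row 36–75 (AQI 51–100). (100−51)·(41−36)/(75−36) + 51 = 49·5/39 + 51 ≈ 57.28 → 57.
Jakarta: row 76–185 (AQI 101–150). (150−101)·(159−76)/(185−76) + 101 = 49·83/109 + 101 ≈ 138.31 → 138.
Tehran: 63 ∈ [36, 75] ↔ index [51, 100].
51 + (63−36)·(100−51)/(75−36) = 51 + 27·49/39 ≈ 84.92, so AQI = 85.
Cairo: 5 lies in 0–35, so I_lo=0, I_hi=50, C_lo=0, C_hi=35.
(50−0)/(35−0) × (5−0) + 0 = 50/35 × 5 + 0 ≈ 7.14 → 7.
AQIs: Lahore=171, Bangkok=57, Jakarta=138, Tehran=85, Cairo=7. Cairo (7) − Bangkok (57) = -50.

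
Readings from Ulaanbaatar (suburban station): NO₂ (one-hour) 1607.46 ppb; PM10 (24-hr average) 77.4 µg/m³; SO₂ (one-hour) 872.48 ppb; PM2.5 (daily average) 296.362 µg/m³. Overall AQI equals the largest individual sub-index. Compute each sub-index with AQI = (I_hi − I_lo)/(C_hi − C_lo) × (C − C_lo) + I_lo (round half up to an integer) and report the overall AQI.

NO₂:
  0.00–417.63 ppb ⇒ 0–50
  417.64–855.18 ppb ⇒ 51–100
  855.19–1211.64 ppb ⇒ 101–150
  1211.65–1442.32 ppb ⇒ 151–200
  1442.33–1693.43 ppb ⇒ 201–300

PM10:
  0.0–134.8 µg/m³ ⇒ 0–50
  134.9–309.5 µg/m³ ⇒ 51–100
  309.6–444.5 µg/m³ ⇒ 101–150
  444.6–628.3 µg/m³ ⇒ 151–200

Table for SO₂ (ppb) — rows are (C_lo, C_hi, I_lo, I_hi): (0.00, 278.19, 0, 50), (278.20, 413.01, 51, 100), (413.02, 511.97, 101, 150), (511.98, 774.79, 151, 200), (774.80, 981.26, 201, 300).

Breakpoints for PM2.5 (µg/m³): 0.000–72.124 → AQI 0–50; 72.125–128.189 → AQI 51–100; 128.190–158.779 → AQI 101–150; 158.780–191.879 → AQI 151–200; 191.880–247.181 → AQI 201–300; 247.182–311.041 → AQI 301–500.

NO₂: 1607.46 lies in 1442.33–1693.43, so I_lo=201, I_hi=300, C_lo=1442.33, C_hi=1693.43.
(300−201)/(1693.43−1442.33) × (1607.46−1442.33) + 201 = 99/251.10 × 165.13 + 201 ≈ 266.11 → 266.
PM10: 77.4 lies in 0.0–134.8, so I_lo=0, I_hi=50, C_lo=0.0, C_hi=134.8.
(50−0)/(134.8−0.0) × (77.4−0.0) + 0 = 50/134.8 × 77.4 + 0 ≈ 28.71 → 29.
SO₂ 872.48: bracket 774.80–981.26 → index 201–300; slope 99/206.46, offset 97.68.
AQI = 201 + 99/206.46·97.68 ≈ 247.84 ⇒ 248.
PM2.5: 296.362 ∈ [247.182, 311.041] ↔ index [301, 500].
301 + (296.362−247.182)·(500−301)/(311.041−247.182) = 301 + 49.180·199/63.859 ≈ 454.26, so AQI = 454.
Sub-indices: NO₂→266, PM10→29, SO₂→248, PM2.5→454. Overall AQI = max = 454; dominant pollutant is PM2.5.

454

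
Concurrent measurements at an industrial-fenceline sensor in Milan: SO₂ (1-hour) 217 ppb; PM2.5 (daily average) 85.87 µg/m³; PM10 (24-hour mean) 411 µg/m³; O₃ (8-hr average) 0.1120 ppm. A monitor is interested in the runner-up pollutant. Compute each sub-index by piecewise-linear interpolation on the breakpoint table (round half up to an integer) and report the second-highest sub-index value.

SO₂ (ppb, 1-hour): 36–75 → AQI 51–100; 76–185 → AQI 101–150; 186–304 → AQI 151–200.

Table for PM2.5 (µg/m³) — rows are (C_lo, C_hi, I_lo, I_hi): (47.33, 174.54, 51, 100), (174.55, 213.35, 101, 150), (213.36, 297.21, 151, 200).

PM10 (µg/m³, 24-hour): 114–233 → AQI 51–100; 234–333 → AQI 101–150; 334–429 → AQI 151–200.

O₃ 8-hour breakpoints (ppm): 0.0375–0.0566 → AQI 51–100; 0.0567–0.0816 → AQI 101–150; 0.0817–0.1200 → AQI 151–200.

190

SO₂: row 186–304 (AQI 151–200). (200−151)·(217−186)/(304−186) + 151 = 49·31/118 + 151 ≈ 163.87 → 164.
PM2.5 85.87: bracket 47.33–174.54 → index 51–100; slope 49/127.21, offset 38.54.
AQI = 51 + 49/127.21·38.54 ≈ 65.85 ⇒ 66.
PM10: row 334–429 (AQI 151–200). (200−151)·(411−334)/(429−334) + 151 = 49·77/95 + 151 ≈ 190.72 → 191.
O₃: 0.1120 ∈ [0.0817, 0.1200] ↔ index [151, 200].
151 + (0.1120−0.0817)·(200−151)/(0.1200−0.0817) = 151 + 0.0303·49/0.0383 ≈ 189.77, so AQI = 190.
Sub-indices: SO₂→164, PM2.5→66, PM10→191, O₃→190. Ranked high→low: 191, 190, 164, 66. Second-highest sub-index = 190.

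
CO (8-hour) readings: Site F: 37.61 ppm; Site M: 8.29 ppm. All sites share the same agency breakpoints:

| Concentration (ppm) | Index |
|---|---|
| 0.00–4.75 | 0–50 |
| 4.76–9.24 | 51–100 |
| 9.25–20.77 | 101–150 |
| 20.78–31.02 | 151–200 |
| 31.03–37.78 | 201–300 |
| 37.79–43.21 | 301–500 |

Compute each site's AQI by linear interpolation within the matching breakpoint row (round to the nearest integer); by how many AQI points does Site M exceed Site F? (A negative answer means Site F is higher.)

Site F 37.61: bracket 31.03–37.78 → index 201–300; slope 99/6.75, offset 6.58.
AQI = 201 + 99/6.75·6.58 ≈ 297.51 ⇒ 298.
Site M 8.29: bracket 4.76–9.24 → index 51–100; slope 49/4.48, offset 3.53.
AQI = 51 + 49/4.48·3.53 ≈ 89.61 ⇒ 90.
AQIs: Site F=298, Site M=90. Site M (90) − Site F (298) = -208.

-208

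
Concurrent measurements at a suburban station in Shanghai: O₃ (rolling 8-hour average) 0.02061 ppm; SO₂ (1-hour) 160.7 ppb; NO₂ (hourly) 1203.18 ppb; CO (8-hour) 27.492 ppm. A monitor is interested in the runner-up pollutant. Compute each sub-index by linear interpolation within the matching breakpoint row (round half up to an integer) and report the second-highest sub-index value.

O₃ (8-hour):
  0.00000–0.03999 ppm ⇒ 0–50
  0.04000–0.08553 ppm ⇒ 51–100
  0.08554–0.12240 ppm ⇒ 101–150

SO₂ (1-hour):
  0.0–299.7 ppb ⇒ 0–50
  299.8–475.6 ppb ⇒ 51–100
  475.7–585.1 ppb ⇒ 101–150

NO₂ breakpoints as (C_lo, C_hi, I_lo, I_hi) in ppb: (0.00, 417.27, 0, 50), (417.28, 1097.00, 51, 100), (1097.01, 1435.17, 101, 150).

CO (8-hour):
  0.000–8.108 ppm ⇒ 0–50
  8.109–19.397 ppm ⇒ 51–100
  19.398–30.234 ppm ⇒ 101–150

O₃: 0.02061 lies in 0.00000–0.03999, so I_lo=0, I_hi=50, C_lo=0.00000, C_hi=0.03999.
(50−0)/(0.03999−0.00000) × (0.02061−0.00000) + 0 = 50/0.03999 × 0.02061 + 0 ≈ 25.77 → 26.
SO₂: row 0.0–299.7 (AQI 0–50). (50−0)·(160.7−0.0)/(299.7−0.0) + 0 = 50·160.7/299.7 + 0 ≈ 26.81 → 27.
NO₂ 1203.18: bracket 1097.01–1435.17 → index 101–150; slope 49/338.16, offset 106.17.
AQI = 101 + 49/338.16·106.17 ≈ 116.38 ⇒ 116.
CO: 27.492 ∈ [19.398, 30.234] ↔ index [101, 150].
101 + (27.492−19.398)·(150−101)/(30.234−19.398) = 101 + 8.094·49/10.836 ≈ 137.60, so AQI = 138.
Sub-indices: O₃→26, SO₂→27, NO₂→116, CO→138. Ranked high→low: 138, 116, 27, 26. Second-highest sub-index = 116.

116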